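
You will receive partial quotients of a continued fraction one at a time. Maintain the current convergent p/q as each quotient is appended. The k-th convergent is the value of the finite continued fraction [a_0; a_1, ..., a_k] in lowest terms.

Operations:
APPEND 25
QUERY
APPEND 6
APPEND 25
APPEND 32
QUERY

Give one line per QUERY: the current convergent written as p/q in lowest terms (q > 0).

APPEND 25: p_0 = 25·1 + 0 = 25, q_0 = 25·0 + 1 = 1 → 25/1
APPEND 6: p_1 = 6·25 + 1 = 151, q_1 = 6·1 + 0 = 6 → 151/6
APPEND 25: p_2 = 25·151 + 25 = 3800, q_2 = 25·6 + 1 = 151 → 3800/151
APPEND 32: p_3 = 32·3800 + 151 = 121751, q_3 = 32·151 + 6 = 4838 → 121751/4838

25/1
121751/4838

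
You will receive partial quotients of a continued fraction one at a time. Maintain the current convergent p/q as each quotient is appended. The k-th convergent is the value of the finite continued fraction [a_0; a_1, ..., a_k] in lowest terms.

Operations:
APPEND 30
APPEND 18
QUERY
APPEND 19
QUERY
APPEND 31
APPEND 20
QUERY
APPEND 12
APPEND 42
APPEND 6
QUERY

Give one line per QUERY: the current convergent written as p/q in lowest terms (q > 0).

APPEND 30: p_0 = 30·1 + 0 = 30, q_0 = 30·0 + 1 = 1 → 30/1
APPEND 18: p_1 = 18·30 + 1 = 541, q_1 = 18·1 + 0 = 18 → 541/18
APPEND 19: p_2 = 19·541 + 30 = 10309, q_2 = 19·18 + 1 = 343 → 10309/343
APPEND 31: p_3 = 31·10309 + 541 = 320120, q_3 = 31·343 + 18 = 10651 → 320120/10651
APPEND 20: p_4 = 20·320120 + 10309 = 6412709, q_4 = 20·10651 + 343 = 213363 → 6412709/213363
APPEND 12: p_5 = 12·6412709 + 320120 = 77272628, q_5 = 12·213363 + 10651 = 2571007 → 77272628/2571007
APPEND 42: p_6 = 42·77272628 + 6412709 = 3251863085, q_6 = 42·2571007 + 213363 = 108195657 → 3251863085/108195657
APPEND 6: p_7 = 6·3251863085 + 77272628 = 19588451138, q_7 = 6·108195657 + 2571007 = 651744949 → 19588451138/651744949

541/18
10309/343
6412709/213363
19588451138/651744949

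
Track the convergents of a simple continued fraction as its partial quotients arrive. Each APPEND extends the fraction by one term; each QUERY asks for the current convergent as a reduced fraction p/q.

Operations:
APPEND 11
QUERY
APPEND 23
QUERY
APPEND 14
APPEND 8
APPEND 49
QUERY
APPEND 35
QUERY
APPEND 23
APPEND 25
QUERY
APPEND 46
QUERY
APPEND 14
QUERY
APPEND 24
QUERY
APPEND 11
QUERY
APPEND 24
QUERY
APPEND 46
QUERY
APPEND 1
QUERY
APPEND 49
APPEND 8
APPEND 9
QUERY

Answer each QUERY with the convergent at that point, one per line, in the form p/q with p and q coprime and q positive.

11/1
254/23
1414277/128066
49528485/4484917
28563764285/2586513842
1315073726542/119082917889
18439595935873/1669747364288
443865376187494/40193019660801
4900958733998307/443792963633099
118066874992146862/10691224146855177
5435977208372753959/492240103718971241
5554044083364900821/502931327865826418
20313628419157745383113/1839445269298338435541

APPEND 11: p_0 = 11·1 + 0 = 11, q_0 = 11·0 + 1 = 1 → 11/1
APPEND 23: p_1 = 23·11 + 1 = 254, q_1 = 23·1 + 0 = 23 → 254/23
APPEND 14: p_2 = 14·254 + 11 = 3567, q_2 = 14·23 + 1 = 323 → 3567/323
APPEND 8: p_3 = 8·3567 + 254 = 28790, q_3 = 8·323 + 23 = 2607 → 28790/2607
APPEND 49: p_4 = 49·28790 + 3567 = 1414277, q_4 = 49·2607 + 323 = 128066 → 1414277/128066
APPEND 35: p_5 = 35·1414277 + 28790 = 49528485, q_5 = 35·128066 + 2607 = 4484917 → 49528485/4484917
APPEND 23: p_6 = 23·49528485 + 1414277 = 1140569432, q_6 = 23·4484917 + 128066 = 103281157 → 1140569432/103281157
APPEND 25: p_7 = 25·1140569432 + 49528485 = 28563764285, q_7 = 25·103281157 + 4484917 = 2586513842 → 28563764285/2586513842
APPEND 46: p_8 = 46·28563764285 + 1140569432 = 1315073726542, q_8 = 46·2586513842 + 103281157 = 119082917889 → 1315073726542/119082917889
APPEND 14: p_9 = 14·1315073726542 + 28563764285 = 18439595935873, q_9 = 14·119082917889 + 2586513842 = 1669747364288 → 18439595935873/1669747364288
APPEND 24: p_10 = 24·18439595935873 + 1315073726542 = 443865376187494, q_10 = 24·1669747364288 + 119082917889 = 40193019660801 → 443865376187494/40193019660801
APPEND 11: p_11 = 11·443865376187494 + 18439595935873 = 4900958733998307, q_11 = 11·40193019660801 + 1669747364288 = 443792963633099 → 4900958733998307/443792963633099
APPEND 24: p_12 = 24·4900958733998307 + 443865376187494 = 118066874992146862, q_12 = 24·443792963633099 + 40193019660801 = 10691224146855177 → 118066874992146862/10691224146855177
APPEND 46: p_13 = 46·118066874992146862 + 4900958733998307 = 5435977208372753959, q_13 = 46·10691224146855177 + 443792963633099 = 492240103718971241 → 5435977208372753959/492240103718971241
APPEND 1: p_14 = 1·5435977208372753959 + 118066874992146862 = 5554044083364900821, q_14 = 1·492240103718971241 + 10691224146855177 = 502931327865826418 → 5554044083364900821/502931327865826418
APPEND 49: p_15 = 49·5554044083364900821 + 5435977208372753959 = 277584137293252894188, q_15 = 49·502931327865826418 + 492240103718971241 = 25135875169144465723 → 277584137293252894188/25135875169144465723
APPEND 8: p_16 = 8·277584137293252894188 + 5554044083364900821 = 2226227142429388054325, q_16 = 8·25135875169144465723 + 502931327865826418 = 201589932681021552202 → 2226227142429388054325/201589932681021552202
APPEND 9: p_17 = 9·2226227142429388054325 + 277584137293252894188 = 20313628419157745383113, q_17 = 9·201589932681021552202 + 25135875169144465723 = 1839445269298338435541 → 20313628419157745383113/1839445269298338435541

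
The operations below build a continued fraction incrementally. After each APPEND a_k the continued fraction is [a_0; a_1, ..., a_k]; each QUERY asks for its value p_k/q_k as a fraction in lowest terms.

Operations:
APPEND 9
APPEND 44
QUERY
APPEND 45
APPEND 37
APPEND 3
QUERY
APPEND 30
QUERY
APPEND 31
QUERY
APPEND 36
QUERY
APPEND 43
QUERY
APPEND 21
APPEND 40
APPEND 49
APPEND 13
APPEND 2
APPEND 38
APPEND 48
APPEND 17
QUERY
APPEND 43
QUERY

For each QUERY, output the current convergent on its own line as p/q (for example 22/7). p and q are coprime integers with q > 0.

397/44
2003079/222004
60754105/6733461
1885380334/208959295
67934446129/7529268081
2923066563881/323967486778
102626667998518589293261/11374254736004637598816
4418976201692033464089262/489761208958990403740731

APPEND 9: p_0 = 9·1 + 0 = 9, q_0 = 9·0 + 1 = 1 → 9/1
APPEND 44: p_1 = 44·9 + 1 = 397, q_1 = 44·1 + 0 = 44 → 397/44
APPEND 45: p_2 = 45·397 + 9 = 17874, q_2 = 45·44 + 1 = 1981 → 17874/1981
APPEND 37: p_3 = 37·17874 + 397 = 661735, q_3 = 37·1981 + 44 = 73341 → 661735/73341
APPEND 3: p_4 = 3·661735 + 17874 = 2003079, q_4 = 3·73341 + 1981 = 222004 → 2003079/222004
APPEND 30: p_5 = 30·2003079 + 661735 = 60754105, q_5 = 30·222004 + 73341 = 6733461 → 60754105/6733461
APPEND 31: p_6 = 31·60754105 + 2003079 = 1885380334, q_6 = 31·6733461 + 222004 = 208959295 → 1885380334/208959295
APPEND 36: p_7 = 36·1885380334 + 60754105 = 67934446129, q_7 = 36·208959295 + 6733461 = 7529268081 → 67934446129/7529268081
APPEND 43: p_8 = 43·67934446129 + 1885380334 = 2923066563881, q_8 = 43·7529268081 + 208959295 = 323967486778 → 2923066563881/323967486778
APPEND 21: p_9 = 21·2923066563881 + 67934446129 = 61452332287630, q_9 = 21·323967486778 + 7529268081 = 6810846490419 → 61452332287630/6810846490419
APPEND 40: p_10 = 40·61452332287630 + 2923066563881 = 2461016358069081, q_10 = 40·6810846490419 + 323967486778 = 272757827103538 → 2461016358069081/272757827103538
APPEND 49: p_11 = 49·2461016358069081 + 61452332287630 = 120651253877672599, q_11 = 49·272757827103538 + 6810846490419 = 13371944374563781 → 120651253877672599/13371944374563781
APPEND 13: p_12 = 13·120651253877672599 + 2461016358069081 = 1570927316767812868, q_12 = 13·13371944374563781 + 272757827103538 = 174108034696432691 → 1570927316767812868/174108034696432691
APPEND 2: p_13 = 2·1570927316767812868 + 120651253877672599 = 3262505887413298335, q_13 = 2·174108034696432691 + 13371944374563781 = 361588013767429163 → 3262505887413298335/361588013767429163
APPEND 38: p_14 = 38·3262505887413298335 + 1570927316767812868 = 125546151038473149598, q_14 = 38·361588013767429163 + 174108034696432691 = 13914452557858740885 → 125546151038473149598/13914452557858740885
APPEND 48: p_15 = 48·125546151038473149598 + 3262505887413298335 = 6029477755734124479039, q_15 = 48·13914452557858740885 + 361588013767429163 = 668255310790986991643 → 6029477755734124479039/668255310790986991643
APPEND 17: p_16 = 17·6029477755734124479039 + 125546151038473149598 = 102626667998518589293261, q_16 = 17·668255310790986991643 + 13914452557858740885 = 11374254736004637598816 → 102626667998518589293261/11374254736004637598816
APPEND 43: p_17 = 43·102626667998518589293261 + 6029477755734124479039 = 4418976201692033464089262, q_17 = 43·11374254736004637598816 + 668255310790986991643 = 489761208958990403740731 → 4418976201692033464089262/489761208958990403740731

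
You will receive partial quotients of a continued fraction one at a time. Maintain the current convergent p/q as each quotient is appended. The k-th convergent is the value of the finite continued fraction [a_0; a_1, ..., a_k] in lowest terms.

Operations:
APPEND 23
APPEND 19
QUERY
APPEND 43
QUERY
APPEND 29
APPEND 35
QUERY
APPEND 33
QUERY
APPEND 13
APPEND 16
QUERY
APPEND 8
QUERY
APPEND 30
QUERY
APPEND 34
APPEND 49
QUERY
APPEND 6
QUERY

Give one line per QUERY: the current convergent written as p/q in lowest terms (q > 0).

438/19
18857/818
19174042/831753
633290677/27471590
132664536165/5754870358
1069568242163/46396925287
32219711801055/1397662628968
53762668416224672/2332177051828719
323672550266826065/14040629237282513

APPEND 23: p_0 = 23·1 + 0 = 23, q_0 = 23·0 + 1 = 1 → 23/1
APPEND 19: p_1 = 19·23 + 1 = 438, q_1 = 19·1 + 0 = 19 → 438/19
APPEND 43: p_2 = 43·438 + 23 = 18857, q_2 = 43·19 + 1 = 818 → 18857/818
APPEND 29: p_3 = 29·18857 + 438 = 547291, q_3 = 29·818 + 19 = 23741 → 547291/23741
APPEND 35: p_4 = 35·547291 + 18857 = 19174042, q_4 = 35·23741 + 818 = 831753 → 19174042/831753
APPEND 33: p_5 = 33·19174042 + 547291 = 633290677, q_5 = 33·831753 + 23741 = 27471590 → 633290677/27471590
APPEND 13: p_6 = 13·633290677 + 19174042 = 8251952843, q_6 = 13·27471590 + 831753 = 357962423 → 8251952843/357962423
APPEND 16: p_7 = 16·8251952843 + 633290677 = 132664536165, q_7 = 16·357962423 + 27471590 = 5754870358 → 132664536165/5754870358
APPEND 8: p_8 = 8·132664536165 + 8251952843 = 1069568242163, q_8 = 8·5754870358 + 357962423 = 46396925287 → 1069568242163/46396925287
APPEND 30: p_9 = 30·1069568242163 + 132664536165 = 32219711801055, q_9 = 30·46396925287 + 5754870358 = 1397662628968 → 32219711801055/1397662628968
APPEND 34: p_10 = 34·32219711801055 + 1069568242163 = 1096539769478033, q_10 = 34·1397662628968 + 46396925287 = 47566926310199 → 1096539769478033/47566926310199
APPEND 49: p_11 = 49·1096539769478033 + 32219711801055 = 53762668416224672, q_11 = 49·47566926310199 + 1397662628968 = 2332177051828719 → 53762668416224672/2332177051828719
APPEND 6: p_12 = 6·53762668416224672 + 1096539769478033 = 323672550266826065, q_12 = 6·2332177051828719 + 47566926310199 = 14040629237282513 → 323672550266826065/14040629237282513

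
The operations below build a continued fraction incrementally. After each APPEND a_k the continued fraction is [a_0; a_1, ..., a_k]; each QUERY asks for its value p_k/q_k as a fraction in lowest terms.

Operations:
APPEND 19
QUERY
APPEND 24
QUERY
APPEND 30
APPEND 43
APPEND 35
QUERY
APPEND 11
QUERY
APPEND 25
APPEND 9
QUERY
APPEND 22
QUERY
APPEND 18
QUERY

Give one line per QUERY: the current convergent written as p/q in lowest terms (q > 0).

19/1
457/24
20691869/1086666
228201363/11984353
51759734859/2718243772
1144439892842/60102058475
20651677806015/1084555296322

APPEND 19: p_0 = 19·1 + 0 = 19, q_0 = 19·0 + 1 = 1 → 19/1
APPEND 24: p_1 = 24·19 + 1 = 457, q_1 = 24·1 + 0 = 24 → 457/24
APPEND 30: p_2 = 30·457 + 19 = 13729, q_2 = 30·24 + 1 = 721 → 13729/721
APPEND 43: p_3 = 43·13729 + 457 = 590804, q_3 = 43·721 + 24 = 31027 → 590804/31027
APPEND 35: p_4 = 35·590804 + 13729 = 20691869, q_4 = 35·31027 + 721 = 1086666 → 20691869/1086666
APPEND 11: p_5 = 11·20691869 + 590804 = 228201363, q_5 = 11·1086666 + 31027 = 11984353 → 228201363/11984353
APPEND 25: p_6 = 25·228201363 + 20691869 = 5725725944, q_6 = 25·11984353 + 1086666 = 300695491 → 5725725944/300695491
APPEND 9: p_7 = 9·5725725944 + 228201363 = 51759734859, q_7 = 9·300695491 + 11984353 = 2718243772 → 51759734859/2718243772
APPEND 22: p_8 = 22·51759734859 + 5725725944 = 1144439892842, q_8 = 22·2718243772 + 300695491 = 60102058475 → 1144439892842/60102058475
APPEND 18: p_9 = 18·1144439892842 + 51759734859 = 20651677806015, q_9 = 18·60102058475 + 2718243772 = 1084555296322 → 20651677806015/1084555296322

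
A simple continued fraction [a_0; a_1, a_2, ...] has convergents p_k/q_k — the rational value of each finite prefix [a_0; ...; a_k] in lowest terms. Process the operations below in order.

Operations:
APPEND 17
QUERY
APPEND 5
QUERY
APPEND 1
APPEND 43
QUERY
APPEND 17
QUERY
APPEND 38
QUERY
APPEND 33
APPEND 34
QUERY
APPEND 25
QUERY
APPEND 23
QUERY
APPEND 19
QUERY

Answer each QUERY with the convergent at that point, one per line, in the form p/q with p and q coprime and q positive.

APPEND 17: p_0 = 17·1 + 0 = 17, q_0 = 17·0 + 1 = 1 → 17/1
APPEND 5: p_1 = 5·17 + 1 = 86, q_1 = 5·1 + 0 = 5 → 86/5
APPEND 1: p_2 = 1·86 + 17 = 103, q_2 = 1·5 + 1 = 6 → 103/6
APPEND 43: p_3 = 43·103 + 86 = 4515, q_3 = 43·6 + 5 = 263 → 4515/263
APPEND 17: p_4 = 17·4515 + 103 = 76858, q_4 = 17·263 + 6 = 4477 → 76858/4477
APPEND 38: p_5 = 38·76858 + 4515 = 2925119, q_5 = 38·4477 + 263 = 170389 → 2925119/170389
APPEND 33: p_6 = 33·2925119 + 76858 = 96605785, q_6 = 33·170389 + 4477 = 5627314 → 96605785/5627314
APPEND 34: p_7 = 34·96605785 + 2925119 = 3287521809, q_7 = 34·5627314 + 170389 = 191499065 → 3287521809/191499065
APPEND 25: p_8 = 25·3287521809 + 96605785 = 82284651010, q_8 = 25·191499065 + 5627314 = 4793103939 → 82284651010/4793103939
APPEND 23: p_9 = 23·82284651010 + 3287521809 = 1895834495039, q_9 = 23·4793103939 + 191499065 = 110432889662 → 1895834495039/110432889662
APPEND 19: p_10 = 19·1895834495039 + 82284651010 = 36103140056751, q_10 = 19·110432889662 + 4793103939 = 2103018007517 → 36103140056751/2103018007517

17/1
86/5
4515/263
76858/4477
2925119/170389
3287521809/191499065
82284651010/4793103939
1895834495039/110432889662
36103140056751/2103018007517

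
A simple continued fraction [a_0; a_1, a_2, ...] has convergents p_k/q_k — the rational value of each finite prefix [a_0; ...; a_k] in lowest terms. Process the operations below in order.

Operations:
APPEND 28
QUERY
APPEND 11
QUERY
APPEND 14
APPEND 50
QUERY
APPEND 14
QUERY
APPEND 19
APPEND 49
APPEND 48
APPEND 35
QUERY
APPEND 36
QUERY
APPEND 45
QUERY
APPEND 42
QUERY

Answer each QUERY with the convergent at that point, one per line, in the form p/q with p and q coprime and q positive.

28/1
309/11
218009/7761
3056480/108809
4808560136996/171182085257
173245470669433/6167443077680
7800854740261481/277706120580857
327809144561651635/11669824507473674

APPEND 28: p_0 = 28·1 + 0 = 28, q_0 = 28·0 + 1 = 1 → 28/1
APPEND 11: p_1 = 11·28 + 1 = 309, q_1 = 11·1 + 0 = 11 → 309/11
APPEND 14: p_2 = 14·309 + 28 = 4354, q_2 = 14·11 + 1 = 155 → 4354/155
APPEND 50: p_3 = 50·4354 + 309 = 218009, q_3 = 50·155 + 11 = 7761 → 218009/7761
APPEND 14: p_4 = 14·218009 + 4354 = 3056480, q_4 = 14·7761 + 155 = 108809 → 3056480/108809
APPEND 19: p_5 = 19·3056480 + 218009 = 58291129, q_5 = 19·108809 + 7761 = 2075132 → 58291129/2075132
APPEND 49: p_6 = 49·58291129 + 3056480 = 2859321801, q_6 = 49·2075132 + 108809 = 101790277 → 2859321801/101790277
APPEND 48: p_7 = 48·2859321801 + 58291129 = 137305737577, q_7 = 48·101790277 + 2075132 = 4888008428 → 137305737577/4888008428
APPEND 35: p_8 = 35·137305737577 + 2859321801 = 4808560136996, q_8 = 35·4888008428 + 101790277 = 171182085257 → 4808560136996/171182085257
APPEND 36: p_9 = 36·4808560136996 + 137305737577 = 173245470669433, q_9 = 36·171182085257 + 4888008428 = 6167443077680 → 173245470669433/6167443077680
APPEND 45: p_10 = 45·173245470669433 + 4808560136996 = 7800854740261481, q_10 = 45·6167443077680 + 171182085257 = 277706120580857 → 7800854740261481/277706120580857
APPEND 42: p_11 = 42·7800854740261481 + 173245470669433 = 327809144561651635, q_11 = 42·277706120580857 + 6167443077680 = 11669824507473674 → 327809144561651635/11669824507473674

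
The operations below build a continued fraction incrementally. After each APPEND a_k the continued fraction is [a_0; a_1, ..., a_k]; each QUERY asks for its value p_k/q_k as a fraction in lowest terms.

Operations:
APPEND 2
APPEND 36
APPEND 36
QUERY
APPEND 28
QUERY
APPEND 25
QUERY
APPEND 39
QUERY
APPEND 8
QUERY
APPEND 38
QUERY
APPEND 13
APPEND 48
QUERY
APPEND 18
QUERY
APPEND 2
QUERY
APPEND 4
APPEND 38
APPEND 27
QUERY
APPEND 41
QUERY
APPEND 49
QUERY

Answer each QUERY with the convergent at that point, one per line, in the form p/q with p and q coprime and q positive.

APPEND 2: p_0 = 2·1 + 0 = 2, q_0 = 2·0 + 1 = 1 → 2/1
APPEND 36: p_1 = 36·2 + 1 = 73, q_1 = 36·1 + 0 = 36 → 73/36
APPEND 36: p_2 = 36·73 + 2 = 2630, q_2 = 36·36 + 1 = 1297 → 2630/1297
APPEND 28: p_3 = 28·2630 + 73 = 73713, q_3 = 28·1297 + 36 = 36352 → 73713/36352
APPEND 25: p_4 = 25·73713 + 2630 = 1845455, q_4 = 25·36352 + 1297 = 910097 → 1845455/910097
APPEND 39: p_5 = 39·1845455 + 73713 = 72046458, q_5 = 39·910097 + 36352 = 35530135 → 72046458/35530135
APPEND 8: p_6 = 8·72046458 + 1845455 = 578217119, q_6 = 8·35530135 + 910097 = 285151177 → 578217119/285151177
APPEND 38: p_7 = 38·578217119 + 72046458 = 22044296980, q_7 = 38·285151177 + 35530135 = 10871274861 → 22044296980/10871274861
APPEND 13: p_8 = 13·22044296980 + 578217119 = 287154077859, q_8 = 13·10871274861 + 285151177 = 141611724370 → 287154077859/141611724370
APPEND 48: p_9 = 48·287154077859 + 22044296980 = 13805440034212, q_9 = 48·141611724370 + 10871274861 = 6808234044621 → 13805440034212/6808234044621
APPEND 18: p_10 = 18·13805440034212 + 287154077859 = 248785074693675, q_10 = 18·6808234044621 + 141611724370 = 122689824527548 → 248785074693675/122689824527548
APPEND 2: p_11 = 2·248785074693675 + 13805440034212 = 511375589421562, q_11 = 2·122689824527548 + 6808234044621 = 252187883099717 → 511375589421562/252187883099717
APPEND 4: p_12 = 4·511375589421562 + 248785074693675 = 2294287432379923, q_12 = 4·252187883099717 + 122689824527548 = 1131441356926416 → 2294287432379923/1131441356926416
APPEND 38: p_13 = 38·2294287432379923 + 511375589421562 = 87694298019858636, q_13 = 38·1131441356926416 + 252187883099717 = 43246959446303525 → 87694298019858636/43246959446303525
APPEND 27: p_14 = 27·87694298019858636 + 2294287432379923 = 2370040333968563095, q_14 = 27·43246959446303525 + 1131441356926416 = 1168799346407121591 → 2370040333968563095/1168799346407121591
APPEND 41: p_15 = 41·2370040333968563095 + 87694298019858636 = 97259347990730945531, q_15 = 41·1168799346407121591 + 43246959446303525 = 47964020162138288756 → 97259347990730945531/47964020162138288756
APPEND 49: p_16 = 49·97259347990730945531 + 2370040333968563095 = 4768078091879784894114, q_16 = 49·47964020162138288756 + 1168799346407121591 = 2351405787291183270635 → 4768078091879784894114/2351405787291183270635

2630/1297
73713/36352
1845455/910097
72046458/35530135
578217119/285151177
22044296980/10871274861
13805440034212/6808234044621
248785074693675/122689824527548
511375589421562/252187883099717
2370040333968563095/1168799346407121591
97259347990730945531/47964020162138288756
4768078091879784894114/2351405787291183270635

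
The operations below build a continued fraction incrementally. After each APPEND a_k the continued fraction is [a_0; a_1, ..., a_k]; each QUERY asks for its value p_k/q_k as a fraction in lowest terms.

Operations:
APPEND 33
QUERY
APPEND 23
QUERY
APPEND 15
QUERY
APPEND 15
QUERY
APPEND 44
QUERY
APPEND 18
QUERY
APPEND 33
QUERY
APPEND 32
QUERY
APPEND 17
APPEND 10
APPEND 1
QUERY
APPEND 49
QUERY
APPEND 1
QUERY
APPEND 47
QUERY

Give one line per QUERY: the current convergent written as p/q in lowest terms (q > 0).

APPEND 33: p_0 = 33·1 + 0 = 33, q_0 = 33·0 + 1 = 1 → 33/1
APPEND 23: p_1 = 23·33 + 1 = 760, q_1 = 23·1 + 0 = 23 → 760/23
APPEND 15: p_2 = 15·760 + 33 = 11433, q_2 = 15·23 + 1 = 346 → 11433/346
APPEND 15: p_3 = 15·11433 + 760 = 172255, q_3 = 15·346 + 23 = 5213 → 172255/5213
APPEND 44: p_4 = 44·172255 + 11433 = 7590653, q_4 = 44·5213 + 346 = 229718 → 7590653/229718
APPEND 18: p_5 = 18·7590653 + 172255 = 136804009, q_5 = 18·229718 + 5213 = 4140137 → 136804009/4140137
APPEND 33: p_6 = 33·136804009 + 7590653 = 4522122950, q_6 = 33·4140137 + 229718 = 136854239 → 4522122950/136854239
APPEND 32: p_7 = 32·4522122950 + 136804009 = 144844738409, q_7 = 32·136854239 + 4140137 = 4383475785 → 144844738409/4383475785
APPEND 17: p_8 = 17·144844738409 + 4522122950 = 2466882675903, q_8 = 17·4383475785 + 136854239 = 74655942584 → 2466882675903/74655942584
APPEND 10: p_9 = 10·2466882675903 + 144844738409 = 24813671497439, q_9 = 10·74655942584 + 4383475785 = 750942901625 → 24813671497439/750942901625
APPEND 1: p_10 = 1·24813671497439 + 2466882675903 = 27280554173342, q_10 = 1·750942901625 + 74655942584 = 825598844209 → 27280554173342/825598844209
APPEND 49: p_11 = 49·27280554173342 + 24813671497439 = 1361560825991197, q_11 = 49·825598844209 + 750942901625 = 41205286267866 → 1361560825991197/41205286267866
APPEND 1: p_12 = 1·1361560825991197 + 27280554173342 = 1388841380164539, q_12 = 1·41205286267866 + 825598844209 = 42030885112075 → 1388841380164539/42030885112075
APPEND 47: p_13 = 47·1388841380164539 + 1361560825991197 = 66637105693724530, q_13 = 47·42030885112075 + 41205286267866 = 2016656886535391 → 66637105693724530/2016656886535391

33/1
760/23
11433/346
172255/5213
7590653/229718
136804009/4140137
4522122950/136854239
144844738409/4383475785
27280554173342/825598844209
1361560825991197/41205286267866
1388841380164539/42030885112075
66637105693724530/2016656886535391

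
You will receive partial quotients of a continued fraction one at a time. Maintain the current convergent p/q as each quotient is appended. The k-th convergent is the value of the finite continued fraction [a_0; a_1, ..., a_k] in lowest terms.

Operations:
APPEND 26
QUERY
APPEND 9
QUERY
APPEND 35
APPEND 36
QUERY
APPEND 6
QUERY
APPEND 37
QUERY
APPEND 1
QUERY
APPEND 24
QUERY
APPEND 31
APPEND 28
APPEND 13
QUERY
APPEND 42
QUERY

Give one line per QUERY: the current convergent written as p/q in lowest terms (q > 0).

26/1
235/9
297271/11385
1791877/68626
66596720/2550547
68388597/2619173
1707923048/65410699
19372314125649/741928396417
815123293286686/31217907883789

APPEND 26: p_0 = 26·1 + 0 = 26, q_0 = 26·0 + 1 = 1 → 26/1
APPEND 9: p_1 = 9·26 + 1 = 235, q_1 = 9·1 + 0 = 9 → 235/9
APPEND 35: p_2 = 35·235 + 26 = 8251, q_2 = 35·9 + 1 = 316 → 8251/316
APPEND 36: p_3 = 36·8251 + 235 = 297271, q_3 = 36·316 + 9 = 11385 → 297271/11385
APPEND 6: p_4 = 6·297271 + 8251 = 1791877, q_4 = 6·11385 + 316 = 68626 → 1791877/68626
APPEND 37: p_5 = 37·1791877 + 297271 = 66596720, q_5 = 37·68626 + 11385 = 2550547 → 66596720/2550547
APPEND 1: p_6 = 1·66596720 + 1791877 = 68388597, q_6 = 1·2550547 + 68626 = 2619173 → 68388597/2619173
APPEND 24: p_7 = 24·68388597 + 66596720 = 1707923048, q_7 = 24·2619173 + 2550547 = 65410699 → 1707923048/65410699
APPEND 31: p_8 = 31·1707923048 + 68388597 = 53014003085, q_8 = 31·65410699 + 2619173 = 2030350842 → 53014003085/2030350842
APPEND 28: p_9 = 28·53014003085 + 1707923048 = 1486100009428, q_9 = 28·2030350842 + 65410699 = 56915234275 → 1486100009428/56915234275
APPEND 13: p_10 = 13·1486100009428 + 53014003085 = 19372314125649, q_10 = 13·56915234275 + 2030350842 = 741928396417 → 19372314125649/741928396417
APPEND 42: p_11 = 42·19372314125649 + 1486100009428 = 815123293286686, q_11 = 42·741928396417 + 56915234275 = 31217907883789 → 815123293286686/31217907883789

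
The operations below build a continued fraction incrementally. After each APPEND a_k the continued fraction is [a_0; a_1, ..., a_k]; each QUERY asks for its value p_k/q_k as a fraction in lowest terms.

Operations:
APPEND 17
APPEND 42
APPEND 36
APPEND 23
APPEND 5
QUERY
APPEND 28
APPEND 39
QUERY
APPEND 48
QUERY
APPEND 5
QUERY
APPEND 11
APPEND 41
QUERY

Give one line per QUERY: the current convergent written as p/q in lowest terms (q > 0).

APPEND 17: p_0 = 17·1 + 0 = 17, q_0 = 17·0 + 1 = 1 → 17/1
APPEND 42: p_1 = 42·17 + 1 = 715, q_1 = 42·1 + 0 = 42 → 715/42
APPEND 36: p_2 = 36·715 + 17 = 25757, q_2 = 36·42 + 1 = 1513 → 25757/1513
APPEND 23: p_3 = 23·25757 + 715 = 593126, q_3 = 23·1513 + 42 = 34841 → 593126/34841
APPEND 5: p_4 = 5·593126 + 25757 = 2991387, q_4 = 5·34841 + 1513 = 175718 → 2991387/175718
APPEND 28: p_5 = 28·2991387 + 593126 = 84351962, q_5 = 28·175718 + 34841 = 4954945 → 84351962/4954945
APPEND 39: p_6 = 39·84351962 + 2991387 = 3292717905, q_6 = 39·4954945 + 175718 = 193418573 → 3292717905/193418573
APPEND 48: p_7 = 48·3292717905 + 84351962 = 158134811402, q_7 = 48·193418573 + 4954945 = 9289046449 → 158134811402/9289046449
APPEND 5: p_8 = 5·158134811402 + 3292717905 = 793966774915, q_8 = 5·9289046449 + 193418573 = 46638650818 → 793966774915/46638650818
APPEND 11: p_9 = 11·793966774915 + 158134811402 = 8891769335467, q_9 = 11·46638650818 + 9289046449 = 522314205447 → 8891769335467/522314205447
APPEND 41: p_10 = 41·8891769335467 + 793966774915 = 365356509529062, q_10 = 41·522314205447 + 46638650818 = 21461521074145 → 365356509529062/21461521074145

2991387/175718
3292717905/193418573
158134811402/9289046449
793966774915/46638650818
365356509529062/21461521074145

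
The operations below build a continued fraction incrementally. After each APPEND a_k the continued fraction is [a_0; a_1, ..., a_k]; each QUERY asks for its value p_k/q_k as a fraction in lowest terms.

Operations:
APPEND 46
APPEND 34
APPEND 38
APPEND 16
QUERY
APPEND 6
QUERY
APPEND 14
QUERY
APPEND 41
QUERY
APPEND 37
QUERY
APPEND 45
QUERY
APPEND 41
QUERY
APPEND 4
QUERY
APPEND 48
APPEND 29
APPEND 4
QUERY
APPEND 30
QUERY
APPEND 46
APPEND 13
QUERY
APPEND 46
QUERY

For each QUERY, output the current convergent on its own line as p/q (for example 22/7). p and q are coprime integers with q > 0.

953821/20722
5782442/125625
81908009/1779472
3364010811/73083977
124550308016/2705886621
5608127871531/121837981922
230057793040787/4998063145423
925839300034679/20114090563614
5230133627980668059/113625962355525171
158200374660366532440/3436942742652086699
94830016158723301616327/2060205840359221759924
4369463190669276715511341/94927681648648552469829

APPEND 46: p_0 = 46·1 + 0 = 46, q_0 = 46·0 + 1 = 1 → 46/1
APPEND 34: p_1 = 34·46 + 1 = 1565, q_1 = 34·1 + 0 = 34 → 1565/34
APPEND 38: p_2 = 38·1565 + 46 = 59516, q_2 = 38·34 + 1 = 1293 → 59516/1293
APPEND 16: p_3 = 16·59516 + 1565 = 953821, q_3 = 16·1293 + 34 = 20722 → 953821/20722
APPEND 6: p_4 = 6·953821 + 59516 = 5782442, q_4 = 6·20722 + 1293 = 125625 → 5782442/125625
APPEND 14: p_5 = 14·5782442 + 953821 = 81908009, q_5 = 14·125625 + 20722 = 1779472 → 81908009/1779472
APPEND 41: p_6 = 41·81908009 + 5782442 = 3364010811, q_6 = 41·1779472 + 125625 = 73083977 → 3364010811/73083977
APPEND 37: p_7 = 37·3364010811 + 81908009 = 124550308016, q_7 = 37·73083977 + 1779472 = 2705886621 → 124550308016/2705886621
APPEND 45: p_8 = 45·124550308016 + 3364010811 = 5608127871531, q_8 = 45·2705886621 + 73083977 = 121837981922 → 5608127871531/121837981922
APPEND 41: p_9 = 41·5608127871531 + 124550308016 = 230057793040787, q_9 = 41·121837981922 + 2705886621 = 4998063145423 → 230057793040787/4998063145423
APPEND 4: p_10 = 4·230057793040787 + 5608127871531 = 925839300034679, q_10 = 4·4998063145423 + 121837981922 = 20114090563614 → 925839300034679/20114090563614
APPEND 48: p_11 = 48·925839300034679 + 230057793040787 = 44670344194705379, q_11 = 48·20114090563614 + 4998063145423 = 970474410198895 → 44670344194705379/970474410198895
APPEND 29: p_12 = 29·44670344194705379 + 925839300034679 = 1296365820946490670, q_12 = 29·970474410198895 + 20114090563614 = 28163871986331569 → 1296365820946490670/28163871986331569
APPEND 4: p_13 = 4·1296365820946490670 + 44670344194705379 = 5230133627980668059, q_13 = 4·28163871986331569 + 970474410198895 = 113625962355525171 → 5230133627980668059/113625962355525171
APPEND 30: p_14 = 30·5230133627980668059 + 1296365820946490670 = 158200374660366532440, q_14 = 30·113625962355525171 + 28163871986331569 = 3436942742652086699 → 158200374660366532440/3436942742652086699
APPEND 46: p_15 = 46·158200374660366532440 + 5230133627980668059 = 7282447368004841160299, q_15 = 46·3436942742652086699 + 113625962355525171 = 158212992124351513325 → 7282447368004841160299/158212992124351513325
APPEND 13: p_16 = 13·7282447368004841160299 + 158200374660366532440 = 94830016158723301616327, q_16 = 13·158212992124351513325 + 3436942742652086699 = 2060205840359221759924 → 94830016158723301616327/2060205840359221759924
APPEND 46: p_17 = 46·94830016158723301616327 + 7282447368004841160299 = 4369463190669276715511341, q_17 = 46·2060205840359221759924 + 158212992124351513325 = 94927681648648552469829 → 4369463190669276715511341/94927681648648552469829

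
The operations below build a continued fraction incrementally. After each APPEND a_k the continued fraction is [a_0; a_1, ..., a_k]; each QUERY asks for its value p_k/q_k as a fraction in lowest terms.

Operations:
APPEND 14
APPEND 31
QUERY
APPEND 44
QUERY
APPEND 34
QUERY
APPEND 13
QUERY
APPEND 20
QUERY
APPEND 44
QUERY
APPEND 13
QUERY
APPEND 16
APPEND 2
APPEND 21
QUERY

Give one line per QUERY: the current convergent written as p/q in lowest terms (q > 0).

APPEND 14: p_0 = 14·1 + 0 = 14, q_0 = 14·0 + 1 = 1 → 14/1
APPEND 31: p_1 = 31·14 + 1 = 435, q_1 = 31·1 + 0 = 31 → 435/31
APPEND 44: p_2 = 44·435 + 14 = 19154, q_2 = 44·31 + 1 = 1365 → 19154/1365
APPEND 34: p_3 = 34·19154 + 435 = 651671, q_3 = 34·1365 + 31 = 46441 → 651671/46441
APPEND 13: p_4 = 13·651671 + 19154 = 8490877, q_4 = 13·46441 + 1365 = 605098 → 8490877/605098
APPEND 20: p_5 = 20·8490877 + 651671 = 170469211, q_5 = 20·605098 + 46441 = 12148401 → 170469211/12148401
APPEND 44: p_6 = 44·170469211 + 8490877 = 7509136161, q_6 = 44·12148401 + 605098 = 535134742 → 7509136161/535134742
APPEND 13: p_7 = 13·7509136161 + 170469211 = 97789239304, q_7 = 13·535134742 + 12148401 = 6968900047 → 97789239304/6968900047
APPEND 16: p_8 = 16·97789239304 + 7509136161 = 1572136965025, q_8 = 16·6968900047 + 535134742 = 112037535494 → 1572136965025/112037535494
APPEND 2: p_9 = 2·1572136965025 + 97789239304 = 3242063169354, q_9 = 2·112037535494 + 6968900047 = 231043971035 → 3242063169354/231043971035
APPEND 21: p_10 = 21·3242063169354 + 1572136965025 = 69655463521459, q_10 = 21·231043971035 + 112037535494 = 4963960927229 → 69655463521459/4963960927229

435/31
19154/1365
651671/46441
8490877/605098
170469211/12148401
7509136161/535134742
97789239304/6968900047
69655463521459/4963960927229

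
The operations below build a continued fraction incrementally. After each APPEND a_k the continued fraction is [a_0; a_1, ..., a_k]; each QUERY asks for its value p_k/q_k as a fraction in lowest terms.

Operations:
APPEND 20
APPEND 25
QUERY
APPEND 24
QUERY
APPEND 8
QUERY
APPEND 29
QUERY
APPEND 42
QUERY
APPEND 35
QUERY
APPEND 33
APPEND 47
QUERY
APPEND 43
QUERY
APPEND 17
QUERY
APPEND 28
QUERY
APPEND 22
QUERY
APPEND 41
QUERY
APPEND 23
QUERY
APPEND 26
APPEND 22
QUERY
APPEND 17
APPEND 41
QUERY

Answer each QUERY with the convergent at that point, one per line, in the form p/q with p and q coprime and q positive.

APPEND 20: p_0 = 20·1 + 0 = 20, q_0 = 20·0 + 1 = 1 → 20/1
APPEND 25: p_1 = 25·20 + 1 = 501, q_1 = 25·1 + 0 = 25 → 501/25
APPEND 24: p_2 = 24·501 + 20 = 12044, q_2 = 24·25 + 1 = 601 → 12044/601
APPEND 8: p_3 = 8·12044 + 501 = 96853, q_3 = 8·601 + 25 = 4833 → 96853/4833
APPEND 29: p_4 = 29·96853 + 12044 = 2820781, q_4 = 29·4833 + 601 = 140758 → 2820781/140758
APPEND 42: p_5 = 42·2820781 + 96853 = 118569655, q_5 = 42·140758 + 4833 = 5916669 → 118569655/5916669
APPEND 35: p_6 = 35·118569655 + 2820781 = 4152758706, q_6 = 35·5916669 + 140758 = 207224173 → 4152758706/207224173
APPEND 33: p_7 = 33·4152758706 + 118569655 = 137159606953, q_7 = 33·207224173 + 5916669 = 6844314378 → 137159606953/6844314378
APPEND 47: p_8 = 47·137159606953 + 4152758706 = 6450654285497, q_8 = 47·6844314378 + 207224173 = 321889999939 → 6450654285497/321889999939
APPEND 43: p_9 = 43·6450654285497 + 137159606953 = 277515293883324, q_9 = 43·321889999939 + 6844314378 = 13848114311755 → 277515293883324/13848114311755
APPEND 17: p_10 = 17·277515293883324 + 6450654285497 = 4724210650302005, q_10 = 17·13848114311755 + 321889999939 = 235739833299774 → 4724210650302005/235739833299774
APPEND 28: p_11 = 28·4724210650302005 + 277515293883324 = 132555413502339464, q_11 = 28·235739833299774 + 13848114311755 = 6614563446705427 → 132555413502339464/6614563446705427
APPEND 22: p_12 = 22·132555413502339464 + 4724210650302005 = 2920943307701770213, q_12 = 22·6614563446705427 + 235739833299774 = 145756135660819168 → 2920943307701770213/145756135660819168
APPEND 41: p_13 = 41·2920943307701770213 + 132555413502339464 = 119891231029274918197, q_13 = 41·145756135660819168 + 6614563446705427 = 5982616125540291315 → 119891231029274918197/5982616125540291315
APPEND 23: p_14 = 23·119891231029274918197 + 2920943307701770213 = 2760419256981024888744, q_14 = 23·5982616125540291315 + 145756135660819168 = 137745927023087519413 → 2760419256981024888744/137745927023087519413
APPEND 26: p_15 = 26·2760419256981024888744 + 119891231029274918197 = 71890791912535922025541, q_15 = 26·137745927023087519413 + 5982616125540291315 = 3587376718725815796053 → 71890791912535922025541/3587376718725815796053
APPEND 22: p_16 = 22·71890791912535922025541 + 2760419256981024888744 = 1584357841332771309450646, q_16 = 22·3587376718725815796053 + 137745927023087519413 = 79060033738991035032579 → 1584357841332771309450646/79060033738991035032579
APPEND 17: p_17 = 17·1584357841332771309450646 + 71890791912535922025541 = 27005974094569648182686523, q_17 = 17·79060033738991035032579 + 3587376718725815796053 = 1347607950281573411349896 → 27005974094569648182686523/1347607950281573411349896
APPEND 41: p_18 = 41·27005974094569648182686523 + 1584357841332771309450646 = 1108829295718688346799598089, q_18 = 41·1347607950281573411349896 + 79060033738991035032579 = 55330985995283500900378315 → 1108829295718688346799598089/55330985995283500900378315

501/25
12044/601
96853/4833
2820781/140758
118569655/5916669
4152758706/207224173
6450654285497/321889999939
277515293883324/13848114311755
4724210650302005/235739833299774
132555413502339464/6614563446705427
2920943307701770213/145756135660819168
119891231029274918197/5982616125540291315
2760419256981024888744/137745927023087519413
1584357841332771309450646/79060033738991035032579
1108829295718688346799598089/55330985995283500900378315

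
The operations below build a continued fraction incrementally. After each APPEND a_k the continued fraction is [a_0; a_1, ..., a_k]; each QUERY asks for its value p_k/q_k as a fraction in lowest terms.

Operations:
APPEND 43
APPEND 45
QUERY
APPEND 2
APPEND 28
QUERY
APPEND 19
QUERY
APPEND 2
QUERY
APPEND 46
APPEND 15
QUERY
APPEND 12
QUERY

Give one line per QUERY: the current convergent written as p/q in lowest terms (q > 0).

1936/45
111556/2593
2123479/49358
4358514/101309
3043585359/70744889
36725639431/853648240

APPEND 43: p_0 = 43·1 + 0 = 43, q_0 = 43·0 + 1 = 1 → 43/1
APPEND 45: p_1 = 45·43 + 1 = 1936, q_1 = 45·1 + 0 = 45 → 1936/45
APPEND 2: p_2 = 2·1936 + 43 = 3915, q_2 = 2·45 + 1 = 91 → 3915/91
APPEND 28: p_3 = 28·3915 + 1936 = 111556, q_3 = 28·91 + 45 = 2593 → 111556/2593
APPEND 19: p_4 = 19·111556 + 3915 = 2123479, q_4 = 19·2593 + 91 = 49358 → 2123479/49358
APPEND 2: p_5 = 2·2123479 + 111556 = 4358514, q_5 = 2·49358 + 2593 = 101309 → 4358514/101309
APPEND 46: p_6 = 46·4358514 + 2123479 = 202615123, q_6 = 46·101309 + 49358 = 4709572 → 202615123/4709572
APPEND 15: p_7 = 15·202615123 + 4358514 = 3043585359, q_7 = 15·4709572 + 101309 = 70744889 → 3043585359/70744889
APPEND 12: p_8 = 12·3043585359 + 202615123 = 36725639431, q_8 = 12·70744889 + 4709572 = 853648240 → 36725639431/853648240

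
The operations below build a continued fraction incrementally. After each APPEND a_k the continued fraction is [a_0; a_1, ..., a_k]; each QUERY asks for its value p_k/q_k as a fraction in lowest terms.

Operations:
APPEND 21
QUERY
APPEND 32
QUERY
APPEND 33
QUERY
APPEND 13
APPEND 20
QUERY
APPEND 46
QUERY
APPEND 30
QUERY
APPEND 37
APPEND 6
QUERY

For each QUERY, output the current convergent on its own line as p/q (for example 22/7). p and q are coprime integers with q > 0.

APPEND 21: p_0 = 21·1 + 0 = 21, q_0 = 21·0 + 1 = 1 → 21/1
APPEND 32: p_1 = 32·21 + 1 = 673, q_1 = 32·1 + 0 = 32 → 673/32
APPEND 33: p_2 = 33·673 + 21 = 22230, q_2 = 33·32 + 1 = 1057 → 22230/1057
APPEND 13: p_3 = 13·22230 + 673 = 289663, q_3 = 13·1057 + 32 = 13773 → 289663/13773
APPEND 20: p_4 = 20·289663 + 22230 = 5815490, q_4 = 20·13773 + 1057 = 276517 → 5815490/276517
APPEND 46: p_5 = 46·5815490 + 289663 = 267802203, q_5 = 46·276517 + 13773 = 12733555 → 267802203/12733555
APPEND 30: p_6 = 30·267802203 + 5815490 = 8039881580, q_6 = 30·12733555 + 276517 = 382283167 → 8039881580/382283167
APPEND 37: p_7 = 37·8039881580 + 267802203 = 297743420663, q_7 = 37·382283167 + 12733555 = 14157210734 → 297743420663/14157210734
APPEND 6: p_8 = 6·297743420663 + 8039881580 = 1794500405558, q_8 = 6·14157210734 + 382283167 = 85325547571 → 1794500405558/85325547571

21/1
673/32
22230/1057
5815490/276517
267802203/12733555
8039881580/382283167
1794500405558/85325547571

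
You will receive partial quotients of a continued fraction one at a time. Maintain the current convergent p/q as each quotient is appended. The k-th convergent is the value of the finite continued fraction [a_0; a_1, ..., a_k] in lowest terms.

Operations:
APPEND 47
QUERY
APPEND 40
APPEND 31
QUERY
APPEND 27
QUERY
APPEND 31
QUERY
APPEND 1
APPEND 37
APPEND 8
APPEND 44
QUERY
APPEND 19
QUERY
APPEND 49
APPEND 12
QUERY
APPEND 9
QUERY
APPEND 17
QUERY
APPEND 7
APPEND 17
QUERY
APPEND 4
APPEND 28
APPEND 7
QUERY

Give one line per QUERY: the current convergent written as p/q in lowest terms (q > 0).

47/1
58358/1241
1577547/33547
48962315/1041198
679608588705/14452076119
12927965222929/274916975110
7622726819369641/162099523253218
69238691278838995/1472381093135471
1184680478559632556/25192578106556225
143338715178896169635/3048139851370050007
115601592969338119436564/2458301806123478477627

APPEND 47: p_0 = 47·1 + 0 = 47, q_0 = 47·0 + 1 = 1 → 47/1
APPEND 40: p_1 = 40·47 + 1 = 1881, q_1 = 40·1 + 0 = 40 → 1881/40
APPEND 31: p_2 = 31·1881 + 47 = 58358, q_2 = 31·40 + 1 = 1241 → 58358/1241
APPEND 27: p_3 = 27·58358 + 1881 = 1577547, q_3 = 27·1241 + 40 = 33547 → 1577547/33547
APPEND 31: p_4 = 31·1577547 + 58358 = 48962315, q_4 = 31·33547 + 1241 = 1041198 → 48962315/1041198
APPEND 1: p_5 = 1·48962315 + 1577547 = 50539862, q_5 = 1·1041198 + 33547 = 1074745 → 50539862/1074745
APPEND 37: p_6 = 37·50539862 + 48962315 = 1918937209, q_6 = 37·1074745 + 1041198 = 40806763 → 1918937209/40806763
APPEND 8: p_7 = 8·1918937209 + 50539862 = 15402037534, q_7 = 8·40806763 + 1074745 = 327528849 → 15402037534/327528849
APPEND 44: p_8 = 44·15402037534 + 1918937209 = 679608588705, q_8 = 44·327528849 + 40806763 = 14452076119 → 679608588705/14452076119
APPEND 19: p_9 = 19·679608588705 + 15402037534 = 12927965222929, q_9 = 19·14452076119 + 327528849 = 274916975110 → 12927965222929/274916975110
APPEND 49: p_10 = 49·12927965222929 + 679608588705 = 634149904512226, q_10 = 49·274916975110 + 14452076119 = 13485383856509 → 634149904512226/13485383856509
APPEND 12: p_11 = 12·634149904512226 + 12927965222929 = 7622726819369641, q_11 = 12·13485383856509 + 274916975110 = 162099523253218 → 7622726819369641/162099523253218
APPEND 9: p_12 = 9·7622726819369641 + 634149904512226 = 69238691278838995, q_12 = 9·162099523253218 + 13485383856509 = 1472381093135471 → 69238691278838995/1472381093135471
APPEND 17: p_13 = 17·69238691278838995 + 7622726819369641 = 1184680478559632556, q_13 = 17·1472381093135471 + 162099523253218 = 25192578106556225 → 1184680478559632556/25192578106556225
APPEND 7: p_14 = 7·1184680478559632556 + 69238691278838995 = 8362002041196266887, q_14 = 7·25192578106556225 + 1472381093135471 = 177820427839029046 → 8362002041196266887/177820427839029046
APPEND 17: p_15 = 17·8362002041196266887 + 1184680478559632556 = 143338715178896169635, q_15 = 17·177820427839029046 + 25192578106556225 = 3048139851370050007 → 143338715178896169635/3048139851370050007
APPEND 4: p_16 = 4·143338715178896169635 + 8362002041196266887 = 581716862756780945427, q_16 = 4·3048139851370050007 + 177820427839029046 = 12370379833319229074 → 581716862756780945427/12370379833319229074
APPEND 28: p_17 = 28·581716862756780945427 + 143338715178896169635 = 16431410872368762641591, q_17 = 28·12370379833319229074 + 3048139851370050007 = 349418775184308464079 → 16431410872368762641591/349418775184308464079
APPEND 7: p_18 = 7·16431410872368762641591 + 581716862756780945427 = 115601592969338119436564, q_18 = 7·349418775184308464079 + 12370379833319229074 = 2458301806123478477627 → 115601592969338119436564/2458301806123478477627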